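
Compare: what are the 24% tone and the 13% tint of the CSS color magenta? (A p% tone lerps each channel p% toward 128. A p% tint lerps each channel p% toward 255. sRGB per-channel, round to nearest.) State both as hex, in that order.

CSS magenta is rgb(255, 0, 255).
24% tone:
  R: 255 + 0.24×(128−255) = 255 − 30.48 = 224.52 → 225
  G: 0 + 0.24×(128−0) = 0 + 30.72 = 30.72 → 31
  B: 255 + 0.24×(128−255) = 255 − 30.48 = 224.52 → 225
  → #E11FE1
13% tint:
  R: 255 + 0 = 255 → 255
  G: 0 + 0.13×(255−0) = 0 + 33.15 = 33.15 → 33
  B: 255 + 0 = 255 → 255
  → #FF21FF

#E11FE1, #FF21FF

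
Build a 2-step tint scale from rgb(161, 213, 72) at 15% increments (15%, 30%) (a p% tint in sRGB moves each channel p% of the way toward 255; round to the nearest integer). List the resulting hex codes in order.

15%: (161 + 14.1 = 175.1→175, 213 + 6.3 = 219.3→219, 72 + 27.45 = 99.45→99) → #AFDB63
30%: (161 + 28.2 = 189.2→189, 213 + 12.6 = 225.6→226, 72 + 54.9 = 126.9→127) → #BDE27F

#AFDB63, #BDE27F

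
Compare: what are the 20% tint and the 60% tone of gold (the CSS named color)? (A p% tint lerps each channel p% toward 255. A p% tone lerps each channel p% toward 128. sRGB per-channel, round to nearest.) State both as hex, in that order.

CSS gold is rgb(255, 215, 0).
20% tint:
  R: 255 + 0 = 255 → 255
  G: 215 + 8 = 223 → 223
  B: 0 + 0.2×(255−0) = 0 + 51 = 51 → 51
  → #FFDF33
60% tone:
  R: 255 + 0.6×(128−255) = 255 − 76.2 = 178.8 → 179
  G: 215 + 0.6×(128−215) = 215 − 52.2 = 162.8 → 163
  B: 0 + 0.6×(128−0) = 0 + 76.8 = 76.8 → 77
  → #B3A34D

#FFDF33, #B3A34D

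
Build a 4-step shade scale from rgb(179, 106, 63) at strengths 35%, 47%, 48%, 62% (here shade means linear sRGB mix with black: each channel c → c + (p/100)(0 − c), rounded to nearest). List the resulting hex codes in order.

35%: (179 − 62.65 = 116.35→116, 106 − 37.1 = 68.9→69, 63 − 22.05 = 40.95→41) → #744529
47%: (179 − 84.13 = 94.87→95, 106 − 49.82 = 56.18→56, 63 − 29.61 = 33.39→33) → #5F3821
48%: (179 − 85.92 = 93.08→93, 106 − 50.88 = 55.12→55, 63 − 30.24 = 32.76→33) → #5D3721
62%: (179 − 110.98 = 68.02→68, 106 − 65.72 = 40.28→40, 63 − 39.06 = 23.94→24) → #442818

#744529, #5F3821, #5D3721, #442818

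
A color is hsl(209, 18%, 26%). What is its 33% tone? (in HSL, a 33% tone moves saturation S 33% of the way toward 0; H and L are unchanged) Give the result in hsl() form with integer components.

hsl(209, 12%, 26%)

S moves 33% from 18 toward 0: 18 − 5.94 = 12.06 → 12.
H and L are unchanged.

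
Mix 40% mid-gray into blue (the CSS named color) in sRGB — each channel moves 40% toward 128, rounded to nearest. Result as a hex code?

CSS blue is rgb(0, 0, 255).
A 40% tone moves each channel 40% toward 128:
  R: 0 + 0.4×(128−0) = 0 + 51.2 = 51.2 → 51
  G: 0 + 0.4×(128−0) = 0 + 51.2 = 51.2 → 51
  B: 255 − 50.8 = 204.2 → 204
rgb(51, 51, 204) = #3333CC.

#3333CC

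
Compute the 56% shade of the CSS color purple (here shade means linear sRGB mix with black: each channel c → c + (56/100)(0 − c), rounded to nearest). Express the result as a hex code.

CSS purple is rgb(128, 0, 128).
Lerp each channel 56% toward 0:
  R: 128 + 0.56×(0−128) = 128 − 71.68 = 56.32 → 56
  G: 0 + 0.56×(0−0) = 0 + 0 = 0 → 0
  B: 128 − 71.68 = 56.32 → 56
rgb(56, 0, 56) = #380038.

#380038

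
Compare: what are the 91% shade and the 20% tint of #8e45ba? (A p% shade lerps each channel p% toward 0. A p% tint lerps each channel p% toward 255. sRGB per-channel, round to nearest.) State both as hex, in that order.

#0d0611, #a56ac8

#8e45ba is rgb(142, 69, 186).
91% shade:
  R: 142 + 0.91×(0−142) = 142 − 129.22 = 12.78 → 13
  G: 69 + 0.91×(0−69) = 69 − 62.79 = 6.21 → 6
  B: 186 − 169.26 = 16.74 → 17
  → #0d0611
20% tint:
  R: 142 + 22.6 = 164.6 → 165
  G: 69 + 0.2×(255−69) = 69 + 37.2 = 106.2 → 106
  B: 186 + 0.2×(255−186) = 186 + 13.8 = 199.8 → 200
  → #a56ac8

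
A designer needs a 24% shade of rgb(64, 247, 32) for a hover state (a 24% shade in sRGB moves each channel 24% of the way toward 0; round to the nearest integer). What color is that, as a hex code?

#31bc18

A 24% shade moves each channel 24% toward 0:
  R: 64 − 15.36 = 48.64 → 49
  G: 247 + 0.24×(0−247) = 247 − 59.28 = 187.72 → 188
  B: 32 + 0.24×(0−32) = 32 − 7.68 = 24.32 → 24
rgb(49, 188, 24) = #31bc18.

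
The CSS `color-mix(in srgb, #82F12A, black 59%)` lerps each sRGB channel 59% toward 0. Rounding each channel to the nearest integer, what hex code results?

#82F12A is rgb(130, 241, 42).
A 59% shade moves each channel 59% toward 0:
  R: 130 − 76.7 = 53.3 → 53
  G: 241 − 142.19 = 98.81 → 99
  B: 42 − 24.78 = 17.22 → 17
rgb(53, 99, 17) = #356311.

#356311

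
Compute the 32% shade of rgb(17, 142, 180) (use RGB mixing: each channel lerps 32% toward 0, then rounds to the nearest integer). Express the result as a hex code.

#0C617A

Per channel, c → c + 0.32(0 − c):
  R: 17 + 0.32×(0−17) = 17 − 5.44 = 11.56 → 12
  G: 142 + 0.32×(0−142) = 142 − 45.44 = 96.56 → 97
  B: 180 + 0.32×(0−180) = 180 − 57.6 = 122.4 → 122
rgb(12, 97, 122) = #0C617A.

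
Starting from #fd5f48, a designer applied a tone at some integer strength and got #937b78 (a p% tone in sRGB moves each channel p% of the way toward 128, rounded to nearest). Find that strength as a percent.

85%

#fd5f48 is rgb(253, 95, 72); #937b78 is rgb(147, 123, 120).
On the R channel (widest range): 147 ≈ 253 + (p/100)(128 − 253), so p ≈ 100×(147 − 253)/(128 − 253) = -10600/-125 = 84.80.
p = 85 reproduces all three channels after rounding.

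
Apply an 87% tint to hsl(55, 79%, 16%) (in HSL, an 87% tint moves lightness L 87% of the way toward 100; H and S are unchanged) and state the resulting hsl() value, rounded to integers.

L moves 87% from 16 toward 100: 16 + 73.08 = 89.08 → 89.
H and S are unchanged.

hsl(55, 79%, 89%)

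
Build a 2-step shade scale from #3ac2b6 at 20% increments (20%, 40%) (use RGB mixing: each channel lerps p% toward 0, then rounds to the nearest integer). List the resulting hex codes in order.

#3ac2b6 is rgb(58, 194, 182).
20%: (58 − 11.6 = 46.4→46, 194 − 38.8 = 155.2→155, 182 − 36.4 = 145.6→146) → #2e9b92
40%: (58 − 23.2 = 34.8→35, 194 − 77.6 = 116.4→116, 182 − 72.8 = 109.2→109) → #23746d

#2e9b92, #23746d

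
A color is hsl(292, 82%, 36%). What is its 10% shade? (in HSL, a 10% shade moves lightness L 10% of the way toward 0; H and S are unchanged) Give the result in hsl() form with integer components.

L moves 10% from 36 toward 0: 36 − 3.6 = 32.4 → 32.
H and S are unchanged.

hsl(292, 82%, 32%)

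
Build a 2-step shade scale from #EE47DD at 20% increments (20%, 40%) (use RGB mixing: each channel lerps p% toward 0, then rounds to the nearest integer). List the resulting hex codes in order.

#BE39B1, #8F2B85

#EE47DD is rgb(238, 71, 221).
20%: (238 − 47.6 = 190.4→190, 71 − 14.2 = 56.8→57, 221 − 44.2 = 176.8→177) → #BE39B1
40%: (238 − 95.2 = 142.8→143, 71 − 28.4 = 42.6→43, 221 − 88.4 = 132.6→133) → #8F2B85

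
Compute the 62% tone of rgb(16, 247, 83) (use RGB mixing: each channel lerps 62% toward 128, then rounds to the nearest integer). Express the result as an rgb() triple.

A 62% tone moves each channel 62% toward 128:
  R: 16 + 0.62×(128−16) = 16 + 69.44 = 85.44 → 85
  G: 247 + 0.62×(128−247) = 247 − 73.78 = 173.22 → 173
  B: 83 + 27.9 = 110.9 → 111

rgb(85, 173, 111)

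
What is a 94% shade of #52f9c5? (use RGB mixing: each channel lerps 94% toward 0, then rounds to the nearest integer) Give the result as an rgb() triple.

rgb(5, 15, 12)

#52f9c5 is rgb(82, 249, 197).
Per channel, c → c + 0.94(0 − c):
  R: 82 − 77.08 = 4.92 → 5
  G: 249 − 234.06 = 14.94 → 15
  B: 197 + 0.94×(0−197) = 197 − 185.18 = 11.82 → 12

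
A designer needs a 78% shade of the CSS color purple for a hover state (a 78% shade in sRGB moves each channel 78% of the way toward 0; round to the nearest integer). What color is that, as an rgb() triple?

rgb(28, 0, 28)

CSS purple is rgb(128, 0, 128).
Lerp each channel 78% toward 0:
  R: 128 − 99.84 = 28.16 → 28
  G: 0 + 0.78×(0−0) = 0 + 0 = 0 → 0
  B: 128 − 99.84 = 28.16 → 28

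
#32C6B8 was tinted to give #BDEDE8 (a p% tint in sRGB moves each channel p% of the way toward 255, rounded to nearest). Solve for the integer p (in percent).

68%

#32C6B8 is rgb(50, 198, 184); #BDEDE8 is rgb(189, 237, 232).
On the R channel (widest range): 189 ≈ 50 + (p/100)(255 − 50), so p ≈ 100×(189 − 50)/(255 − 50) = 13900/205 = 67.80.
p = 68 reproduces all three channels after rounding.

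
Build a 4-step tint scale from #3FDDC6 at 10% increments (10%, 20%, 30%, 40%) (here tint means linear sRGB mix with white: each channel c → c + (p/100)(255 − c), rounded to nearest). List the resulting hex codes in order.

#3FDDC6 is rgb(63, 221, 198).
10%: (63 + 19.2 = 82.2→82, 221 + 3.4 = 224.4→224, 198 + 5.7 = 203.7→204) → #52E0CC
20%: (63 + 38.4 = 101.4→101, 221 + 6.8 = 227.8→228, 198 + 11.4 = 209.4→209) → #65E4D1
30%: (63 + 57.6 = 120.6→121, 221 + 10.2 = 231.2→231, 198 + 17.1 = 215.1→215) → #79E7D7
40%: (63 + 76.8 = 139.8→140, 221 + 13.6 = 234.6→235, 198 + 22.8 = 220.8→221) → #8CEBDD

#52E0CC, #65E4D1, #79E7D7, #8CEBDD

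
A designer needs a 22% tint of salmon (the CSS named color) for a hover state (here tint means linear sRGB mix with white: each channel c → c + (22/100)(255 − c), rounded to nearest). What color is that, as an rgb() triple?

CSS salmon is rgb(250, 128, 114).
Lerp each channel 22% toward 255:
  R: 250 + 0.22×(255−250) = 250 + 1.1 = 251.1 → 251
  G: 128 + 0.22×(255−128) = 128 + 27.94 = 155.94 → 156
  B: 114 + 31.02 = 145.02 → 145

rgb(251, 156, 145)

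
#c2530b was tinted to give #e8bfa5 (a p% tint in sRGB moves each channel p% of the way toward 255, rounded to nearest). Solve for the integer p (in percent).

63%

#c2530b is rgb(194, 83, 11); #e8bfa5 is rgb(232, 191, 165).
On the B channel (widest range): 165 ≈ 11 + (p/100)(255 − 11), so p ≈ 100×(165 − 11)/(255 − 11) = 15400/244 = 63.11.
p = 63 reproduces all three channels after rounding.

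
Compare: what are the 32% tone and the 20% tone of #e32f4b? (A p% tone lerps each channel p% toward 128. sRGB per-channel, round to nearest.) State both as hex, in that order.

#c3495c, #cf3f56

#e32f4b is rgb(227, 47, 75).
32% tone:
  R: 227 + 0.32×(128−227) = 227 − 31.68 = 195.32 → 195
  G: 47 + 25.92 = 72.92 → 73
  B: 75 + 16.96 = 91.96 → 92
  → #c3495c
20% tone:
  R: 227 − 19.8 = 207.2 → 207
  G: 47 + 16.2 = 63.2 → 63
  B: 75 + 10.6 = 85.6 → 86
  → #cf3f56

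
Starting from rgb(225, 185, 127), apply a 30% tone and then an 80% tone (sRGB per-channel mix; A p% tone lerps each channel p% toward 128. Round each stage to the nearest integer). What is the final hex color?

Per channel, c → c + 0.3(128 − c):
  R: 225 + 0.3×(128−225) = 225 − 29.1 = 195.9 → 196
  G: 185 − 17.1 = 167.9 → 168
  B: 127 + 0.3×(128−127) = 127 + 0.3 = 127.3 → 127
After the tone: rgb(196, 168, 127) = #C4A87F.
Lerp each channel 80% toward 128:
  R: 196 + 0.8×(128−196) = 196 − 54.4 = 141.6 → 142
  G: 168 − 32 = 136 → 136
  B: 127 + 0.8×(128−127) = 127 + 0.8 = 127.8 → 128
rgb(142, 136, 128) = #8E8880.

#8E8880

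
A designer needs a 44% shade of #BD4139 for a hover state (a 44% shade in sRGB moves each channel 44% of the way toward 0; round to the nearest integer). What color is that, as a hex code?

#6A2420

#BD4139 is rgb(189, 65, 57).
Per channel, c → c + 0.44(0 − c):
  R: 189 − 83.16 = 105.84 → 106
  G: 65 + 0.44×(0−65) = 65 − 28.6 = 36.4 → 36
  B: 57 + 0.44×(0−57) = 57 − 25.08 = 31.92 → 32
rgb(106, 36, 32) = #6A2420.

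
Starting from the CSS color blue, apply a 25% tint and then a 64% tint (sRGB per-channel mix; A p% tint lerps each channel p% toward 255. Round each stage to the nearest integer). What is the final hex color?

CSS blue is rgb(0, 0, 255).
Lerp each channel 25% toward 255:
  R: 0 + 0.25×(255−0) = 0 + 63.75 = 63.75 → 64
  G: 0 + 0.25×(255−0) = 0 + 63.75 = 63.75 → 64
  B: 255 + 0 = 255 → 255
After the tint: rgb(64, 64, 255) = #4040FF.
Lerp each channel 64% toward 255:
  R: 64 + 122.24 = 186.24 → 186
  G: 64 + 0.64×(255−64) = 64 + 122.24 = 186.24 → 186
  B: 255 + 0 = 255 → 255
rgb(186, 186, 255) = #BABAFF.

#BABAFF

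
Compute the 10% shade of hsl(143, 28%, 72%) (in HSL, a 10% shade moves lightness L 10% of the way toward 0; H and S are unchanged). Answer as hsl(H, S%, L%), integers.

L moves 10% from 72 toward 0: 72 − 7.2 = 64.8 → 65.
H and S are unchanged.

hsl(143, 28%, 65%)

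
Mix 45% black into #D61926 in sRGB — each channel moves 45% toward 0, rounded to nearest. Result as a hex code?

#760E15

#D61926 is rgb(214, 25, 38).
Per channel, c → c + 0.45(0 − c):
  R: 214 + 0.45×(0−214) = 214 − 96.3 = 117.7 → 118
  G: 25 + 0.45×(0−25) = 25 − 11.25 = 13.75 → 14
  B: 38 + 0.45×(0−38) = 38 − 17.1 = 20.9 → 21
rgb(118, 14, 21) = #760E15.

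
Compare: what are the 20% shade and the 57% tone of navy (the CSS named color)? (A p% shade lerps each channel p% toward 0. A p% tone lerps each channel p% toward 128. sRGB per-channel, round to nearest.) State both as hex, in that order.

#000066, #494980

CSS navy is rgb(0, 0, 128).
20% shade:
  R: 0 + 0 = 0 → 0
  G: 0 + 0.2×(0−0) = 0 + 0 = 0 → 0
  B: 128 + 0.2×(0−128) = 128 − 25.6 = 102.4 → 102
  → #000066
57% tone:
  R: 0 + 72.96 = 72.96 → 73
  G: 0 + 0.57×(128−0) = 0 + 72.96 = 72.96 → 73
  B: 128 + 0.57×(128−128) = 128 + 0 = 128 → 128
  → #494980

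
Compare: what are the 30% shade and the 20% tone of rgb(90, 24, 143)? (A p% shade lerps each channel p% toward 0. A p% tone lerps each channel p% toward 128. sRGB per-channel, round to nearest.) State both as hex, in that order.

30% shade:
  R: 90 + 0.3×(0−90) = 90 − 27 = 63 → 63
  G: 24 − 7.2 = 16.8 → 17
  B: 143 + 0.3×(0−143) = 143 − 42.9 = 100.1 → 100
  → #3F1164
20% tone:
  R: 90 + 0.2×(128−90) = 90 + 7.6 = 97.6 → 98
  G: 24 + 0.2×(128−24) = 24 + 20.8 = 44.8 → 45
  B: 143 − 3 = 140 → 140
  → #622D8C

#3F1164, #622D8C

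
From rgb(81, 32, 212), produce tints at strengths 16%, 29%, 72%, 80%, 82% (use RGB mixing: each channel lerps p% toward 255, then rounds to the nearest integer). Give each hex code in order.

16%: (81 + 27.84 = 108.84→109, 32 + 35.68 = 67.68→68, 212 + 6.88 = 218.88→219) → #6d44db
29%: (81 + 50.46 = 131.46→131, 32 + 64.67 = 96.67→97, 212 + 12.47 = 224.47→224) → #8361e0
72%: (81 + 125.28 = 206.28→206, 32 + 160.56 = 192.56→193, 212 + 30.96 = 242.96→243) → #cec1f3
80%: (81 + 139.2 = 220.2→220, 32 + 178.4 = 210.4→210, 212 + 34.4 = 246.4→246) → #dcd2f6
82%: (81 + 142.68 = 223.68→224, 32 + 182.86 = 214.86→215, 212 + 35.26 = 247.26→247) → #e0d7f7

#6d44db, #8361e0, #cec1f3, #dcd2f6, #e0d7f7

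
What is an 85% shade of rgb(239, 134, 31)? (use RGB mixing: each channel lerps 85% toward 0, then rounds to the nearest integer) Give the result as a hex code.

Per channel, c → c + 0.85(0 − c):
  R: 239 + 0.85×(0−239) = 239 − 203.15 = 35.85 → 36
  G: 134 + 0.85×(0−134) = 134 − 113.9 = 20.1 → 20
  B: 31 − 26.35 = 4.65 → 5
rgb(36, 20, 5) = #241405.

#241405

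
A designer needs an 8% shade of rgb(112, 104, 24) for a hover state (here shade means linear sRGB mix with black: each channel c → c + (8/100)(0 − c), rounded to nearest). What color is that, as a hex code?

#676016

Per channel, c → c + 0.08(0 − c):
  R: 112 + 0.08×(0−112) = 112 − 8.96 = 103.04 → 103
  G: 104 + 0.08×(0−104) = 104 − 8.32 = 95.68 → 96
  B: 24 + 0.08×(0−24) = 24 − 1.92 = 22.08 → 22
rgb(103, 96, 22) = #676016.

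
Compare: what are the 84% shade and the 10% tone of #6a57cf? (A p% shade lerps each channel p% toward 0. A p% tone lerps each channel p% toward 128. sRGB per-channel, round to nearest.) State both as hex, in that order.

#110e21, #6c5bc7

#6a57cf is rgb(106, 87, 207).
84% shade:
  R: 106 − 89.04 = 16.96 → 17
  G: 87 − 73.08 = 13.92 → 14
  B: 207 + 0.84×(0−207) = 207 − 173.88 = 33.12 → 33
  → #110e21
10% tone:
  R: 106 + 0.1×(128−106) = 106 + 2.2 = 108.2 → 108
  G: 87 + 0.1×(128−87) = 87 + 4.1 = 91.1 → 91
  B: 207 + 0.1×(128−207) = 207 − 7.9 = 199.1 → 199
  → #6c5bc7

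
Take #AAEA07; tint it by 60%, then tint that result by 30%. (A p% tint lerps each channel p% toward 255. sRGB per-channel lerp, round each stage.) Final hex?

#AAEA07 is rgb(170, 234, 7).
A 60% tint moves each channel 60% toward 255:
  R: 170 + 0.6×(255−170) = 170 + 51 = 221 → 221
  G: 234 + 0.6×(255−234) = 234 + 12.6 = 246.6 → 247
  B: 7 + 148.8 = 155.8 → 156
After the tint: rgb(221, 247, 156) = #DDF79C.
Lerp each channel 30% toward 255:
  R: 221 + 10.2 = 231.2 → 231
  G: 247 + 2.4 = 249.4 → 249
  B: 156 + 0.3×(255−156) = 156 + 29.7 = 185.7 → 186
rgb(231, 249, 186) = #E7F9BA.

#E7F9BA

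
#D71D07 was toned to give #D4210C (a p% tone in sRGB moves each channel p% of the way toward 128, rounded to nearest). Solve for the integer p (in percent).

4%

#D71D07 is rgb(215, 29, 7); #D4210C is rgb(212, 33, 12).
On the B channel (widest range): 12 ≈ 7 + (p/100)(128 − 7), so p ≈ 100×(12 − 7)/(128 − 7) = 500/121 = 4.13.
p = 4 reproduces all three channels after rounding.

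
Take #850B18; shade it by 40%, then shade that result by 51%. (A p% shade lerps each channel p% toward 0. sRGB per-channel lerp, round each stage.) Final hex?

#270307

#850B18 is rgb(133, 11, 24).
Lerp each channel 40% toward 0:
  R: 133 + 0.4×(0−133) = 133 − 53.2 = 79.8 → 80
  G: 11 − 4.4 = 6.6 → 7
  B: 24 − 9.6 = 14.4 → 14
After the shade: rgb(80, 7, 14) = #50070E.
Per channel, c → c + 0.51(0 − c):
  R: 80 − 40.8 = 39.2 → 39
  G: 7 + 0.51×(0−7) = 7 − 3.57 = 3.43 → 3
  B: 14 + 0.51×(0−14) = 14 − 7.14 = 6.86 → 7
rgb(39, 3, 7) = #270307.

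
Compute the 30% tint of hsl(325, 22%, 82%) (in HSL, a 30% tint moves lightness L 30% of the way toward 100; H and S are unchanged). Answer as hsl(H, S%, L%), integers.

L moves 30% from 82 toward 100: 82 + 5.4 = 87.4 → 87.
H and S are unchanged.

hsl(325, 22%, 87%)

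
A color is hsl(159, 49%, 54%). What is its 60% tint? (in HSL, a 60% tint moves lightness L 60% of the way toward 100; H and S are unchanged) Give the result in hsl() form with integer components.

L moves 60% from 54 toward 100: 54 + 27.6 = 81.6 → 82.
H and S are unchanged.

hsl(159, 49%, 82%)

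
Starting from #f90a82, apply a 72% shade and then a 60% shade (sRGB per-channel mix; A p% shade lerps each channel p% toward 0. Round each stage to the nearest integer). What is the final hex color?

#1c010e

#f90a82 is rgb(249, 10, 130).
Per channel, c → c + 0.72(0 − c):
  R: 249 − 179.28 = 69.72 → 70
  G: 10 + 0.72×(0−10) = 10 − 7.2 = 2.8 → 3
  B: 130 + 0.72×(0−130) = 130 − 93.6 = 36.4 → 36
After the shade: rgb(70, 3, 36) = #460324.
Lerp each channel 60% toward 0:
  R: 70 − 42 = 28 → 28
  G: 3 + 0.6×(0−3) = 3 − 1.8 = 1.2 → 1
  B: 36 − 21.6 = 14.4 → 14
rgb(28, 1, 14) = #1c010e.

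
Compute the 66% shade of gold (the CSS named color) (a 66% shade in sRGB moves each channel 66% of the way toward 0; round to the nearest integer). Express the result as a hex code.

#574900

CSS gold is rgb(255, 215, 0).
Per channel, c → c + 0.66(0 − c):
  R: 255 + 0.66×(0−255) = 255 − 168.3 = 86.7 → 87
  G: 215 − 141.9 = 73.1 → 73
  B: 0 + 0 = 0 → 0
rgb(87, 73, 0) = #574900.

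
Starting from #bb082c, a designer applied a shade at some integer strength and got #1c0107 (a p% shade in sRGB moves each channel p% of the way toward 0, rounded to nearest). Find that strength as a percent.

#bb082c is rgb(187, 8, 44); #1c0107 is rgb(28, 1, 7).
On the R channel (widest range): 28 ≈ 187 + (p/100)(0 − 187), so p ≈ 100×(28 − 187)/(0 − 187) = -15900/-187 = 85.03.
p = 85 reproduces all three channels after rounding.

85%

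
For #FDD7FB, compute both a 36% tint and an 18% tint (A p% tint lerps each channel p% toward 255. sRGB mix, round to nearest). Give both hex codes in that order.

#FDD7FB is rgb(253, 215, 251).
36% tint:
  R: 253 + 0.36×(255−253) = 253 + 0.72 = 253.72 → 254
  G: 215 + 14.4 = 229.4 → 229
  B: 251 + 0.36×(255−251) = 251 + 1.44 = 252.44 → 252
  → #FEE5FC
18% tint:
  R: 253 + 0.18×(255−253) = 253 + 0.36 = 253.36 → 253
  G: 215 + 7.2 = 222.2 → 222
  B: 251 + 0.72 = 251.72 → 252
  → #FDDEFC

#FEE5FC, #FDDEFC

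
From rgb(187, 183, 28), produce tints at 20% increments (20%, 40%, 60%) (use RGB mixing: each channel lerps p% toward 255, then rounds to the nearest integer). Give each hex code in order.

#C9C549, #D6D477, #E4E2A4

20%: (187 + 13.6 = 200.6→201, 183 + 14.4 = 197.4→197, 28 + 45.4 = 73.4→73) → #C9C549
40%: (187 + 27.2 = 214.2→214, 183 + 28.8 = 211.8→212, 28 + 90.8 = 118.8→119) → #D6D477
60%: (187 + 40.8 = 227.8→228, 183 + 43.2 = 226.2→226, 28 + 136.2 = 164.2→164) → #E4E2A4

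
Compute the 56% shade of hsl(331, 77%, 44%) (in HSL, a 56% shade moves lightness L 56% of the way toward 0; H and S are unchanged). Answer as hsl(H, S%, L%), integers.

L moves 56% from 44 toward 0: 44 − 24.64 = 19.36 → 19.
H and S are unchanged.

hsl(331, 77%, 19%)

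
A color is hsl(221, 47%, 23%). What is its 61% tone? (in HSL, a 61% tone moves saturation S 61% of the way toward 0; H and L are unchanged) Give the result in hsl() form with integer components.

S moves 61% from 47 toward 0: 47 − 28.67 = 18.33 → 18.
H and L are unchanged.

hsl(221, 18%, 23%)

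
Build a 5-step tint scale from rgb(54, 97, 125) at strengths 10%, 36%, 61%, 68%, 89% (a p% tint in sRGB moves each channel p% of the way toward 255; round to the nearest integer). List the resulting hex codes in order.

10%: (54 + 20.1 = 74.1→74, 97 + 15.8 = 112.8→113, 125 + 13 = 138→138) → #4a718a
36%: (54 + 72.36 = 126.36→126, 97 + 56.88 = 153.88→154, 125 + 46.8 = 171.8→172) → #7e9aac
61%: (54 + 122.61 = 176.61→177, 97 + 96.38 = 193.38→193, 125 + 79.3 = 204.3→204) → #b1c1cc
68%: (54 + 136.68 = 190.68→191, 97 + 107.44 = 204.44→204, 125 + 88.4 = 213.4→213) → #bfccd5
89%: (54 + 178.89 = 232.89→233, 97 + 140.62 = 237.62→238, 125 + 115.7 = 240.7→241) → #e9eef1

#4a718a, #7e9aac, #b1c1cc, #bfccd5, #e9eef1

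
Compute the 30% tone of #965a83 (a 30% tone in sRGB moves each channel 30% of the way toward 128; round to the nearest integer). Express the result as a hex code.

#8f6582

#965a83 is rgb(150, 90, 131).
Per channel, c → c + 0.3(128 − c):
  R: 150 − 6.6 = 143.4 → 143
  G: 90 + 0.3×(128−90) = 90 + 11.4 = 101.4 → 101
  B: 131 − 0.9 = 130.1 → 130
rgb(143, 101, 130) = #8f6582.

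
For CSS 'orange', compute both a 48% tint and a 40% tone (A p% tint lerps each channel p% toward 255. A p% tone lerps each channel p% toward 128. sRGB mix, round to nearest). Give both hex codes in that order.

CSS orange is rgb(255, 165, 0).
48% tint:
  R: 255 + 0.48×(255−255) = 255 + 0 = 255 → 255
  G: 165 + 0.48×(255−165) = 165 + 43.2 = 208.2 → 208
  B: 0 + 122.4 = 122.4 → 122
  → #FFD07A
40% tone:
  R: 255 − 50.8 = 204.2 → 204
  G: 165 − 14.8 = 150.2 → 150
  B: 0 + 0.4×(128−0) = 0 + 51.2 = 51.2 → 51
  → #CC9633

#FFD07A, #CC9633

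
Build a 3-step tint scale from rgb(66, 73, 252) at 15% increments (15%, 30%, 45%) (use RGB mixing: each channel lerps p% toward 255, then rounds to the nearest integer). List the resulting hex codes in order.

#5E64FC, #7B80FD, #979BFD

15%: (66 + 28.35 = 94.35→94, 73 + 27.3 = 100.3→100, 252→252) → #5E64FC
30%: (66 + 56.7 = 122.7→123, 73 + 54.6 = 127.6→128, 252 + 0.9 = 252.9→253) → #7B80FD
45%: (66 + 85.05 = 151.05→151, 73 + 81.9 = 154.9→155, 252 + 1.35 = 253.35→253) → #979BFD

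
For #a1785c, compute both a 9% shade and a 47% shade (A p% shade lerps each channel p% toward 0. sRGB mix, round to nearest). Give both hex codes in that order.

#936d54, #554031

#a1785c is rgb(161, 120, 92).
9% shade:
  R: 161 + 0.09×(0−161) = 161 − 14.49 = 146.51 → 147
  G: 120 + 0.09×(0−120) = 120 − 10.8 = 109.2 → 109
  B: 92 + 0.09×(0−92) = 92 − 8.28 = 83.72 → 84
  → #936d54
47% shade:
  R: 161 + 0.47×(0−161) = 161 − 75.67 = 85.33 → 85
  G: 120 + 0.47×(0−120) = 120 − 56.4 = 63.6 → 64
  B: 92 + 0.47×(0−92) = 92 − 43.24 = 48.76 → 49
  → #554031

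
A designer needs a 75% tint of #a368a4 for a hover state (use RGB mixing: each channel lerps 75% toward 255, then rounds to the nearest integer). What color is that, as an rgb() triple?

#a368a4 is rgb(163, 104, 164).
A 75% tint moves each channel 75% toward 255:
  R: 163 + 0.75×(255−163) = 163 + 69 = 232 → 232
  G: 104 + 113.25 = 217.25 → 217
  B: 164 + 68.25 = 232.25 → 232

rgb(232, 217, 232)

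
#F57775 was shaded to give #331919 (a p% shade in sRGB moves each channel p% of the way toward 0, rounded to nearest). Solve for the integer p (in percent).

79%

#F57775 is rgb(245, 119, 117); #331919 is rgb(51, 25, 25).
On the R channel (widest range): 51 ≈ 245 + (p/100)(0 − 245), so p ≈ 100×(51 − 245)/(0 − 245) = -19400/-245 = 79.18.
p = 79 reproduces all three channels after rounding.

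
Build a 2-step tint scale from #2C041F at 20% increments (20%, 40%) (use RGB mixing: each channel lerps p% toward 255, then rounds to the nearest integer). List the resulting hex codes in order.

#2C041F is rgb(44, 4, 31).
20%: (44 + 42.2 = 86.2→86, 4 + 50.2 = 54.2→54, 31 + 44.8 = 75.8→76) → #56364C
40%: (44 + 84.4 = 128.4→128, 4 + 100.4 = 104.4→104, 31 + 89.6 = 120.6→121) → #806879

#56364C, #806879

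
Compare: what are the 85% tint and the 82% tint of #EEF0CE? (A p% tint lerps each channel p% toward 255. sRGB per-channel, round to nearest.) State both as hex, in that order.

#EEF0CE is rgb(238, 240, 206).
85% tint:
  R: 238 + 0.85×(255−238) = 238 + 14.45 = 252.45 → 252
  G: 240 + 12.75 = 252.75 → 253
  B: 206 + 41.65 = 247.65 → 248
  → #FCFDF8
82% tint:
  R: 238 + 0.82×(255−238) = 238 + 13.94 = 251.94 → 252
  G: 240 + 0.82×(255−240) = 240 + 12.3 = 252.3 → 252
  B: 206 + 0.82×(255−206) = 206 + 40.18 = 246.18 → 246
  → #FCFCF6

#FCFDF8, #FCFCF6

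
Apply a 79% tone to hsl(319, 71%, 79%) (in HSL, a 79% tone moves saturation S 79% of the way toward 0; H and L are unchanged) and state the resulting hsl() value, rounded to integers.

S moves 79% from 71 toward 0: 71 − 56.09 = 14.91 → 15.
H and L are unchanged.

hsl(319, 15%, 79%)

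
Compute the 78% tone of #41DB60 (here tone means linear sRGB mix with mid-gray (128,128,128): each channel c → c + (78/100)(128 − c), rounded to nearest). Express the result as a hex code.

#729479

#41DB60 is rgb(65, 219, 96).
Lerp each channel 78% toward 128:
  R: 65 + 49.14 = 114.14 → 114
  G: 219 + 0.78×(128−219) = 219 − 70.98 = 148.02 → 148
  B: 96 + 24.96 = 120.96 → 121
rgb(114, 148, 121) = #729479.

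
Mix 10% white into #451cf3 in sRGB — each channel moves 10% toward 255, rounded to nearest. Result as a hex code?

#5833f4

#451cf3 is rgb(69, 28, 243).
Per channel, c → c + 0.1(255 − c):
  R: 69 + 18.6 = 87.6 → 88
  G: 28 + 22.7 = 50.7 → 51
  B: 243 + 0.1×(255−243) = 243 + 1.2 = 244.2 → 244
rgb(88, 51, 244) = #5833f4.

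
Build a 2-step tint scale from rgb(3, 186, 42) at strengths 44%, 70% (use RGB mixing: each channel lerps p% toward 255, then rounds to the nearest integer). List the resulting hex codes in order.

44%: (3 + 110.88 = 113.88→114, 186 + 30.36 = 216.36→216, 42 + 93.72 = 135.72→136) → #72d888
70%: (3 + 176.4 = 179.4→179, 186 + 48.3 = 234.3→234, 42 + 149.1 = 191.1→191) → #b3eabf

#72d888, #b3eabf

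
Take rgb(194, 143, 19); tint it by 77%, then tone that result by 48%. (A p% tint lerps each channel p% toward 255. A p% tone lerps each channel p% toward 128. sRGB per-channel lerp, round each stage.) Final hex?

Lerp each channel 77% toward 255:
  R: 194 + 0.77×(255−194) = 194 + 46.97 = 240.97 → 241
  G: 143 + 86.24 = 229.24 → 229
  B: 19 + 0.77×(255−19) = 19 + 181.72 = 200.72 → 201
After the tint: rgb(241, 229, 201) = #f1e5c9.
Per channel, c → c + 0.48(128 − c):
  R: 241 − 54.24 = 186.76 → 187
  G: 229 + 0.48×(128−229) = 229 − 48.48 = 180.52 → 181
  B: 201 − 35.04 = 165.96 → 166
rgb(187, 181, 166) = #bbb5a6.

#bbb5a6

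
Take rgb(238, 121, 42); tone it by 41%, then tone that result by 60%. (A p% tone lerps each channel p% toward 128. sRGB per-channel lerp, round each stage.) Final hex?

#9A7E6C

A 41% tone moves each channel 41% toward 128:
  R: 238 + 0.41×(128−238) = 238 − 45.1 = 192.9 → 193
  G: 121 + 2.87 = 123.87 → 124
  B: 42 + 35.26 = 77.26 → 77
After the tone: rgb(193, 124, 77) = #C17C4D.
Lerp each channel 60% toward 128:
  R: 193 + 0.6×(128−193) = 193 − 39 = 154 → 154
  G: 124 + 0.6×(128−124) = 124 + 2.4 = 126.4 → 126
  B: 77 + 0.6×(128−77) = 77 + 30.6 = 107.6 → 108
rgb(154, 126, 108) = #9A7E6C.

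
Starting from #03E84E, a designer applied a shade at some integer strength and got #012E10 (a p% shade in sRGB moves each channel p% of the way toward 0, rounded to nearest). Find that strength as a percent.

80%

#03E84E is rgb(3, 232, 78); #012E10 is rgb(1, 46, 16).
On the G channel (widest range): 46 ≈ 232 + (p/100)(0 − 232), so p ≈ 100×(46 − 232)/(0 − 232) = -18600/-232 = 80.17.
p = 80 reproduces all three channels after rounding.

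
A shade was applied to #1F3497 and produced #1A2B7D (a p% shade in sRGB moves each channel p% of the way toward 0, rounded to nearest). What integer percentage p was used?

#1F3497 is rgb(31, 52, 151); #1A2B7D is rgb(26, 43, 125).
On the B channel (widest range): 125 ≈ 151 + (p/100)(0 − 151), so p ≈ 100×(125 − 151)/(0 − 151) = -2600/-151 = 17.22.
p = 17 reproduces all three channels after rounding.

17%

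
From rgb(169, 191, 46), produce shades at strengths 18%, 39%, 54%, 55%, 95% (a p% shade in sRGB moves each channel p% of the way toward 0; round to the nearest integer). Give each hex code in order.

#8B9D26, #67751C, #4E5815, #4C5615, #080A02

18%: (169 − 30.42 = 138.58→139, 191 − 34.38 = 156.62→157, 46 − 8.28 = 37.72→38) → #8B9D26
39%: (169 − 65.91 = 103.09→103, 191 − 74.49 = 116.51→117, 46 − 17.94 = 28.06→28) → #67751C
54%: (169 − 91.26 = 77.74→78, 191 − 103.14 = 87.86→88, 46 − 24.84 = 21.16→21) → #4E5815
55%: (169 − 92.95 = 76.05→76, 191 − 105.05 = 85.95→86, 46 − 25.3 = 20.7→21) → #4C5615
95%: (169 − 160.55 = 8.45→8, 191 − 181.45 = 9.55→10, 46 − 43.7 = 2.3→2) → #080A02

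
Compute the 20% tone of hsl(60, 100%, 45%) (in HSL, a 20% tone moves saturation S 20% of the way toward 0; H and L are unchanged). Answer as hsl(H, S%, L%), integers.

S moves 20% from 100 toward 0: 100 − 20 = 80 → 80.
H and L are unchanged.

hsl(60, 80%, 45%)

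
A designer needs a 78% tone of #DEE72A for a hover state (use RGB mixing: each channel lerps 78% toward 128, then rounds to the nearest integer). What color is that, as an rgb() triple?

#DEE72A is rgb(222, 231, 42).
A 78% tone moves each channel 78% toward 128:
  R: 222 − 73.32 = 148.68 → 149
  G: 231 + 0.78×(128−231) = 231 − 80.34 = 150.66 → 151
  B: 42 + 0.78×(128−42) = 42 + 67.08 = 109.08 → 109

rgb(149, 151, 109)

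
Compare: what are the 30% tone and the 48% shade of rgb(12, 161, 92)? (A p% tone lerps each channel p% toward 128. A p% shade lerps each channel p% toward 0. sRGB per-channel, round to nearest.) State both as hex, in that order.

30% tone:
  R: 12 + 0.3×(128−12) = 12 + 34.8 = 46.8 → 47
  G: 161 − 9.9 = 151.1 → 151
  B: 92 + 10.8 = 102.8 → 103
  → #2f9767
48% shade:
  R: 12 + 0.48×(0−12) = 12 − 5.76 = 6.24 → 6
  G: 161 + 0.48×(0−161) = 161 − 77.28 = 83.72 → 84
  B: 92 + 0.48×(0−92) = 92 − 44.16 = 47.84 → 48
  → #065430

#2f9767, #065430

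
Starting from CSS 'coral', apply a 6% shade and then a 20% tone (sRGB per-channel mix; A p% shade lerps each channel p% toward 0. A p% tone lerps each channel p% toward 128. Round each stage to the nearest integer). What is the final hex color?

CSS coral is rgb(255, 127, 80).
A 6% shade moves each channel 6% toward 0:
  R: 255 − 15.3 = 239.7 → 240
  G: 127 + 0.06×(0−127) = 127 − 7.62 = 119.38 → 119
  B: 80 + 0.06×(0−80) = 80 − 4.8 = 75.2 → 75
After the shade: rgb(240, 119, 75) = #f0774b.
Lerp each channel 20% toward 128:
  R: 240 − 22.4 = 217.6 → 218
  G: 119 + 1.8 = 120.8 → 121
  B: 75 + 0.2×(128−75) = 75 + 10.6 = 85.6 → 86
rgb(218, 121, 86) = #da7956.

#da7956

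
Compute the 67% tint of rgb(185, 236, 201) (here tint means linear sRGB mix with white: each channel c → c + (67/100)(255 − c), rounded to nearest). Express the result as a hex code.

#e8f9ed

Lerp each channel 67% toward 255:
  R: 185 + 0.67×(255−185) = 185 + 46.9 = 231.9 → 232
  G: 236 + 0.67×(255−236) = 236 + 12.73 = 248.73 → 249
  B: 201 + 0.67×(255−201) = 201 + 36.18 = 237.18 → 237
rgb(232, 249, 237) = #e8f9ed.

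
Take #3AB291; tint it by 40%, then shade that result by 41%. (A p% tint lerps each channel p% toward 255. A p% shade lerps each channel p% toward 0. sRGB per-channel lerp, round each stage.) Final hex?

#517B70

#3AB291 is rgb(58, 178, 145).
A 40% tint moves each channel 40% toward 255:
  R: 58 + 0.4×(255−58) = 58 + 78.8 = 136.8 → 137
  G: 178 + 0.4×(255−178) = 178 + 30.8 = 208.8 → 209
  B: 145 + 44 = 189 → 189
After the tint: rgb(137, 209, 189) = #89D1BD.
Per channel, c → c + 0.41(0 − c):
  R: 137 − 56.17 = 80.83 → 81
  G: 209 − 85.69 = 123.31 → 123
  B: 189 + 0.41×(0−189) = 189 − 77.49 = 111.51 → 112
rgb(81, 123, 112) = #517B70.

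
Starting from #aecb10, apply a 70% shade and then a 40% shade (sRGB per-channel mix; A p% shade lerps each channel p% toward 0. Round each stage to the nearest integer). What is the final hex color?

#1f2503

#aecb10 is rgb(174, 203, 16).
A 70% shade moves each channel 70% toward 0:
  R: 174 + 0.7×(0−174) = 174 − 121.8 = 52.2 → 52
  G: 203 + 0.7×(0−203) = 203 − 142.1 = 60.9 → 61
  B: 16 + 0.7×(0−16) = 16 − 11.2 = 4.8 → 5
After the shade: rgb(52, 61, 5) = #343d05.
Lerp each channel 40% toward 0:
  R: 52 − 20.8 = 31.2 → 31
  G: 61 − 24.4 = 36.6 → 37
  B: 5 − 2 = 3 → 3
rgb(31, 37, 3) = #1f2503.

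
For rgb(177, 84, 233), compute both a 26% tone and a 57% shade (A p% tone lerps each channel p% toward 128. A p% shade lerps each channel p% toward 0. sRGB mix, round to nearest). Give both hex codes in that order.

26% tone:
  R: 177 + 0.26×(128−177) = 177 − 12.74 = 164.26 → 164
  G: 84 + 0.26×(128−84) = 84 + 11.44 = 95.44 → 95
  B: 233 − 27.3 = 205.7 → 206
  → #a45fce
57% shade:
  R: 177 − 100.89 = 76.11 → 76
  G: 84 − 47.88 = 36.12 → 36
  B: 233 + 0.57×(0−233) = 233 − 132.81 = 100.19 → 100
  → #4c2464

#a45fce, #4c2464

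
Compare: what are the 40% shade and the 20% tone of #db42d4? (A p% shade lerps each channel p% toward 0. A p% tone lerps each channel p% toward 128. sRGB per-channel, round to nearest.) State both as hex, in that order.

#83287f, #c94ec3

#db42d4 is rgb(219, 66, 212).
40% shade:
  R: 219 − 87.6 = 131.4 → 131
  G: 66 + 0.4×(0−66) = 66 − 26.4 = 39.6 → 40
  B: 212 + 0.4×(0−212) = 212 − 84.8 = 127.2 → 127
  → #83287f
20% tone:
  R: 219 + 0.2×(128−219) = 219 − 18.2 = 200.8 → 201
  G: 66 + 0.2×(128−66) = 66 + 12.4 = 78.4 → 78
  B: 212 − 16.8 = 195.2 → 195
  → #c94ec3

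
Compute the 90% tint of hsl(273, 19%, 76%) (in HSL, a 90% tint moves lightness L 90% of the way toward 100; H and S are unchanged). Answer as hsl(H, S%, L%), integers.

hsl(273, 19%, 98%)

L moves 90% from 76 toward 100: 76 + 21.6 = 97.6 → 98.
H and S are unchanged.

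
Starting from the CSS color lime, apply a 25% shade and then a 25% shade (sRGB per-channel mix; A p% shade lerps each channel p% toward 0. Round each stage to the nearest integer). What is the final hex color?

CSS lime is rgb(0, 255, 0).
A 25% shade moves each channel 25% toward 0:
  R: 0 + 0.25×(0−0) = 0 + 0 = 0 → 0
  G: 255 + 0.25×(0−255) = 255 − 63.75 = 191.25 → 191
  B: 0 + 0 = 0 → 0
After the shade: rgb(0, 191, 0) = #00BF00.
Lerp each channel 25% toward 0:
  R: 0 + 0.25×(0−0) = 0 + 0 = 0 → 0
  G: 191 + 0.25×(0−191) = 191 − 47.75 = 143.25 → 143
  B: 0 + 0 = 0 → 0
rgb(0, 143, 0) = #008F00.

#008F00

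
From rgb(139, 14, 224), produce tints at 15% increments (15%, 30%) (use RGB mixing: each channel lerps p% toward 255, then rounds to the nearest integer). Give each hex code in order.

#9c32e5, #ae56e9

15%: (139 + 17.4 = 156.4→156, 14 + 36.15 = 50.15→50, 224 + 4.65 = 228.65→229) → #9c32e5
30%: (139 + 34.8 = 173.8→174, 14 + 72.3 = 86.3→86, 224 + 9.3 = 233.3→233) → #ae56e9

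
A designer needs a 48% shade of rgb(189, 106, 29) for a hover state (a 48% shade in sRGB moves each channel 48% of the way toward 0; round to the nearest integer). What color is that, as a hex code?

#62370F

Per channel, c → c + 0.48(0 − c):
  R: 189 + 0.48×(0−189) = 189 − 90.72 = 98.28 → 98
  G: 106 − 50.88 = 55.12 → 55
  B: 29 + 0.48×(0−29) = 29 − 13.92 = 15.08 → 15
rgb(98, 55, 15) = #62370F.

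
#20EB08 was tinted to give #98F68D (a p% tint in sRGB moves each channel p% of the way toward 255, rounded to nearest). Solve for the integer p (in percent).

#20EB08 is rgb(32, 235, 8); #98F68D is rgb(152, 246, 141).
On the B channel (widest range): 141 ≈ 8 + (p/100)(255 − 8), so p ≈ 100×(141 − 8)/(255 − 8) = 13300/247 = 53.85.
p = 54 reproduces all three channels after rounding.

54%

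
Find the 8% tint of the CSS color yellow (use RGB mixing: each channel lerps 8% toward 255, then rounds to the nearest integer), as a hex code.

CSS yellow is rgb(255, 255, 0).
Lerp each channel 8% toward 255:
  R: 255 + 0 = 255 → 255
  G: 255 + 0.08×(255−255) = 255 + 0 = 255 → 255
  B: 0 + 20.4 = 20.4 → 20
rgb(255, 255, 20) = #ffff14.

#ffff14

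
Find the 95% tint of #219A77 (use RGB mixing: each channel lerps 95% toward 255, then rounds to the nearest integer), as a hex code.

#219A77 is rgb(33, 154, 119).
A 95% tint moves each channel 95% toward 255:
  R: 33 + 210.9 = 243.9 → 244
  G: 154 + 0.95×(255−154) = 154 + 95.95 = 249.95 → 250
  B: 119 + 129.2 = 248.2 → 248
rgb(244, 250, 248) = #F4FAF8.

#F4FAF8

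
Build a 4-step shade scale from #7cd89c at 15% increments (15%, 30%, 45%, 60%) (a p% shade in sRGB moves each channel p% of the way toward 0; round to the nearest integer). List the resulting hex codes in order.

#69b885, #57976d, #447756, #32563e

#7cd89c is rgb(124, 216, 156).
15%: (124 − 18.6 = 105.4→105, 216 − 32.4 = 183.6→184, 156 − 23.4 = 132.6→133) → #69b885
30%: (124 − 37.2 = 86.8→87, 216 − 64.8 = 151.2→151, 156 − 46.8 = 109.2→109) → #57976d
45%: (124 − 55.8 = 68.2→68, 216 − 97.2 = 118.8→119, 156 − 70.2 = 85.8→86) → #447756
60%: (124 − 74.4 = 49.6→50, 216 − 129.6 = 86.4→86, 156 − 93.6 = 62.4→62) → #32563e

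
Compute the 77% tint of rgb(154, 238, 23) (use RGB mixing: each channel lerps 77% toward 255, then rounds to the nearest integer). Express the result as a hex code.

Per channel, c → c + 0.77(255 − c):
  R: 154 + 77.77 = 231.77 → 232
  G: 238 + 0.77×(255−238) = 238 + 13.09 = 251.09 → 251
  B: 23 + 0.77×(255−23) = 23 + 178.64 = 201.64 → 202
rgb(232, 251, 202) = #E8FBCA.

#E8FBCA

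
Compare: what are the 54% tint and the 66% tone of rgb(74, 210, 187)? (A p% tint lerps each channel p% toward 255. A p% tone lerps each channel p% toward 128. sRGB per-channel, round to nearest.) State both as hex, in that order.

#ACEAE0, #6E9C94

54% tint:
  R: 74 + 97.74 = 171.74 → 172
  G: 210 + 24.3 = 234.3 → 234
  B: 187 + 0.54×(255−187) = 187 + 36.72 = 223.72 → 224
  → #ACEAE0
66% tone:
  R: 74 + 35.64 = 109.64 → 110
  G: 210 − 54.12 = 155.88 → 156
  B: 187 + 0.66×(128−187) = 187 − 38.94 = 148.06 → 148
  → #6E9C94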